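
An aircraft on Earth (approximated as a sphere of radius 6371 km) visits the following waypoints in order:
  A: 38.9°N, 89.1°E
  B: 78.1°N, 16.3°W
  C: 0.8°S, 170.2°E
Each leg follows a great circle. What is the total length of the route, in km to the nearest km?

17540 km

Leg A→B: central angle 0.9620 rad, distance 6129.1 km.
Leg B→C: central angle 1.7911 rad, distance 11411.1 km.
Total: 6129.1 + 11411.1 ≈ 17540 km.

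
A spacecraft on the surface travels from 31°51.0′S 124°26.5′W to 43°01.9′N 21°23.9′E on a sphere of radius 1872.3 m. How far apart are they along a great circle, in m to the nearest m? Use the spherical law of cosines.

With latitudes φ₁ = -31.850°, φ₂ = 43.032° and longitude difference Δλ = 145.840°:
cos c = sin φ₁ sin φ₂ + cos φ₁ cos φ₂ cos Δλ = (-0.5277)(0.6824) + (0.8494)(0.7310)(-0.8275) = -0.87389,
so c = arccos(-0.87389) = 2.63395 rad.
Distance = R·c = 1872.3 × 2.6339 ≈ 4932 m.

4932 m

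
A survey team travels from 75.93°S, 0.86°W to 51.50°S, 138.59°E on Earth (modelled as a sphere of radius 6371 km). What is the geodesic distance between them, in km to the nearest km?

In radians: φ₁ = -1.3252, φ₂ = -0.8988, Δλ = 139.450° = 2.4339 rad.
cos c = sin φ₁ sin φ₂ + cos φ₁ cos φ₂ cos Δλ = (-0.9700)(-0.7826) + (0.2431)(0.6225)(-0.7598) = 0.64414,
so c = arccos(0.64414) = 0.87090 rad.
Distance = R·c = 6371 × 0.8709 ≈ 5549 km.

5549 km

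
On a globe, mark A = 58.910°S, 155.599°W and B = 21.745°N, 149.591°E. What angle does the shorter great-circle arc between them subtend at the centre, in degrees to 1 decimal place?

With latitudes φ₁ = -58.910°, φ₂ = 21.745° and longitude difference Δλ = -54.810°:
Haversine: a = sin²(Δφ/2) + cos φ₁ cos φ₂ sin²(Δλ/2) = 0.4188 + (0.5164)(0.9288)(0.2119) = 0.52042.
Central angle c = 2·arcsin(√a) = 1.61166 rad.
So the angular separation is 92.3°.

92.3°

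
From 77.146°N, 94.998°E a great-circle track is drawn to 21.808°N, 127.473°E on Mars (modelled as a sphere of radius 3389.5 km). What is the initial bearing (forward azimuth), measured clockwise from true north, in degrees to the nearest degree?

144°

With φ₁ = 1.3465, φ₂ = 0.3806, Δλ = 0.5668 rad, the forward-azimuth formula gives
θ = atan2( sin Δλ cos φ₂ , cos φ₁ sin φ₂ − sin φ₁ cos φ₂ cos Δλ ) = atan2(0.4985, -0.6810) = 143.79°.
So the initial bearing is 144°.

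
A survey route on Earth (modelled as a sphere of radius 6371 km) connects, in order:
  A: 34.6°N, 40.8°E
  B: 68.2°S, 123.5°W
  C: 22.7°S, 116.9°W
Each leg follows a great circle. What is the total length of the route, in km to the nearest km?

21229 km

Leg A→B: central angle 2.5349 rad, distance 16149.6 km.
Leg B→C: central angle 0.7973 rad, distance 5079.6 km.
Total: 16149.6 + 5079.6 ≈ 21229 km.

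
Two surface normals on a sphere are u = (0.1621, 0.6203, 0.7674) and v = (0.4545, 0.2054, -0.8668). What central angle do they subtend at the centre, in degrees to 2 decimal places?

117.65°

u·v = -0.4641; |u| = 1.0000, |v| = 1.0001.
cos θ = (u·v)/(|u||v|) = -0.4641, so θ = 117.65°.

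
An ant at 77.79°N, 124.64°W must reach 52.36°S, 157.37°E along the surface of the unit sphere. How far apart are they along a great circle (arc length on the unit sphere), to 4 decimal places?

In radians: φ₁ = 1.3577, φ₂ = -0.9139, Δλ = -77.990° = -1.3612 rad.
cos c = sin φ₁ sin φ₂ + cos φ₁ cos φ₂ cos Δλ = (0.9774)(-0.7919) + (0.2115)(0.6107)(0.2081) = -0.74707,
so c = arccos(-0.74707) = 2.41445 rad.
On the unit sphere the arc length equals the central angle: 2.4144.

2.4144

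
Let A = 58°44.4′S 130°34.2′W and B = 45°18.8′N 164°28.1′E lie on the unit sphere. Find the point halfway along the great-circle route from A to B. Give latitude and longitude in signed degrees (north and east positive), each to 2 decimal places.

The central angle between A and B is δ = 2.0413 rad.
With f = 0.5, the slerp weights are sin((1−f)δ)/sin δ = 0.9563 and sin(fδ)/sin δ = 0.9563.
Weighted sum of the unit vectors: (0.9563)·(-0.3375,-0.3942,-0.8548) + (0.9563)·(-0.6775,0.1883,0.7110) = (-0.9707, -0.1969, -0.1376).
Converting back: φ = atan2(z, √(x²+y²)) = -7.91°, λ = atan2(y, x) = -168.53°.

-7.91°, -168.53°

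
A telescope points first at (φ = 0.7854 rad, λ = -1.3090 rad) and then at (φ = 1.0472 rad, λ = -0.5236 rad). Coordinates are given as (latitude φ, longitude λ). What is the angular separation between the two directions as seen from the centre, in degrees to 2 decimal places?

30.42°

Let φ₁ = 0.7854 rad, φ₂ = 1.0472 rad, and Δλ = 0.7854 rad.
Haversine: a = sin²(Δφ/2) + cos φ₁ cos φ₂ sin²(Δλ/2) = 0.0170 + (0.7071)(0.5000)(0.1464) = 0.06881.
Central angle c = 2·arcsin(√a) = 0.53086 rad.
So the angular separation is 30.42°.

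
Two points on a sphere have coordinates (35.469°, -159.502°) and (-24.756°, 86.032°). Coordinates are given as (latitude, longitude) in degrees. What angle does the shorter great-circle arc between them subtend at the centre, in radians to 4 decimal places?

2.1523 rad

Let φ₁ = 0.6191 rad, φ₂ = -0.4321 rad, and Δλ = -1.9978 rad.
Haversine: a = sin²(Δφ/2) + cos φ₁ cos φ₂ sin²(Δλ/2) = 0.2517 + (0.8144)(0.9081)(0.7071) = 0.77464.
Central angle c = 2·arcsin(√a) = 2.15231 rad.
So the angular separation is 2.1523 rad.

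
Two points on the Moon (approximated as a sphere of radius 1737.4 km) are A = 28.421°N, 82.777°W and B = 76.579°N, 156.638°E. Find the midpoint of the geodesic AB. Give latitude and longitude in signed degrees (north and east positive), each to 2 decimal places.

Central angle δ = 1.2035 rad. Interpolating on the sphere with fraction f = 0.5:
P = [sin((1−f)δ)·A + sin(fδ)·B] / sin δ = 0.6065·A + 0.6065·B in Cartesian coordinates,
giving P = (-0.0622, -0.4734, 0.8787), i.e. latitude 61.48°, longitude -97.48°.

61.48°, -97.48°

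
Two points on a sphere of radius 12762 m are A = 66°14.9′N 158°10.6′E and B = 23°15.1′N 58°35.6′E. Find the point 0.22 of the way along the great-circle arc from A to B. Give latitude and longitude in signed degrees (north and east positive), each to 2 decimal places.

The central angle between A and B is δ = 1.2664 rad.
With f = 0.22, the slerp weights are sin((1−f)δ)/sin δ = 0.8750 and sin(fδ)/sin δ = 0.2883.
Weighted sum of the unit vectors: (0.8750)·(-0.3739,0.1497,0.9153) + (0.2883)·(0.4788,0.7842,0.3948) = (-0.1892, 0.3571, 0.9147).
Converting back: φ = atan2(z, √(x²+y²)) = 66.17°, λ = atan2(y, x) = 117.91°.

66.17°, 117.91°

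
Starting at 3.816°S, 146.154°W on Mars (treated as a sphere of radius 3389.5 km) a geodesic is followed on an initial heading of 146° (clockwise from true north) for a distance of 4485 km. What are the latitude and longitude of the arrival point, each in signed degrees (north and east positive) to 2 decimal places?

-54.91°, -75.57°

Angular distance δ = d/R = 4485/3389.5 = 1.32320 rad; initial bearing θ = 2.5482 rad.
sin φ₂ = sin φ₁ cos δ + cos φ₁ sin δ cos θ = (-0.0666)(0.2451) + (0.9978)(0.9695)(-0.8290) = -0.8183, so φ₂ = -54.91°.
Δλ = atan2(sin θ sin δ cos φ₁, cos δ − sin φ₁ sin φ₂) = atan2(0.5409, 0.1906) = 70.589°.
λ₂ = -146.154° + 70.589° = -75.57°.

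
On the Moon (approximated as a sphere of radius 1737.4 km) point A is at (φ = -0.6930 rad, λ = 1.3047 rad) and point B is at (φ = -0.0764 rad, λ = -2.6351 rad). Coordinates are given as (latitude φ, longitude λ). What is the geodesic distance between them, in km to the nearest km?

In radians: φ₁ = -0.6930, φ₂ = -0.0764, Δλ = 134.266° = 2.3434 rad.
cos c = sin φ₁ sin φ₂ + cos φ₁ cos φ₂ cos Δλ = (-0.6388)(-0.0763) + (0.7693)(0.9971)(-0.6980) = -0.48666,
so c = arccos(-0.48666) = 2.07906 rad.
Distance = R·c = 1737.4 × 2.0791 ≈ 3612 km.

3612 km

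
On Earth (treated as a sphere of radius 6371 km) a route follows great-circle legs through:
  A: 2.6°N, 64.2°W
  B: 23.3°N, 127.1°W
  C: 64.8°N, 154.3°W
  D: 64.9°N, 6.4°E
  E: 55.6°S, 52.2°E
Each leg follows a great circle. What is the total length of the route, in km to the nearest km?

31609 km

Leg A→B: central angle 1.1198 rad, distance 7133.9 km.
Leg B→C: central angle 0.7874 rad, distance 5016.3 km.
Leg C→D: central angle 0.8646 rad, distance 5508.6 km.
Leg D→E: central angle 2.1897 rad, distance 13950.4 km.
Total: 7133.9 + 5016.3 + 5508.6 + 13950.4 ≈ 31609 km.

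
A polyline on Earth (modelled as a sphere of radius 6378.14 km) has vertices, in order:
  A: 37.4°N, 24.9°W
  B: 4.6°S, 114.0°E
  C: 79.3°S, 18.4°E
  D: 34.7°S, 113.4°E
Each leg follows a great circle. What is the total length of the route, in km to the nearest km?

Leg A→B: central angle 2.2724 rad, distance 14493.5 km.
Leg B→C: central angle 1.5100 rad, distance 9631.1 km.
Leg C→D: central angle 0.9931 rad, distance 6334.3 km.
Total: 14493.5 + 9631.1 + 6334.3 ≈ 30459 km.

30459 km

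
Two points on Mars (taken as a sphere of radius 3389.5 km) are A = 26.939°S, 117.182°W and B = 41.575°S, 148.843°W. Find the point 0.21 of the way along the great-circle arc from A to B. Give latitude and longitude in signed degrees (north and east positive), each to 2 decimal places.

Central angle δ = 0.5190 rad. Interpolating on the sphere with fraction f = 0.21:
P = [sin((1−f)δ)·A + sin(fδ)·B] / sin δ = 0.8036·A + 0.2193·B in Cartesian coordinates,
giving P = (-0.4677, -0.7222, -0.5096), i.e. latitude -30.64°, longitude -122.93°.

-30.64°, -122.93°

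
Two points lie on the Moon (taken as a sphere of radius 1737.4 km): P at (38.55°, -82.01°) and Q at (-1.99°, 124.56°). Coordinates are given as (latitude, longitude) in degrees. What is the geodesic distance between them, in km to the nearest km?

4127 km

With latitudes φ₁ = 38.550°, φ₂ = -1.990° and longitude difference Δλ = -153.430°:
Haversine: a = sin²(Δφ/2) + cos φ₁ cos φ₂ sin²(Δλ/2) = 0.1200 + (0.7821)(0.9994)(0.9472) = 0.86034.
Central angle c = 2·arcsin(√a) = 2.37559 rad.
Distance = R·c = 1737.4 × 2.3756 ≈ 4127 km.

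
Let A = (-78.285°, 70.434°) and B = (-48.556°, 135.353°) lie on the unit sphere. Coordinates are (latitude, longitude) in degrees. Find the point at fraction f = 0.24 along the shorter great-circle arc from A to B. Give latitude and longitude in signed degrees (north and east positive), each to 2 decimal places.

Central angle δ = 0.6584 rad. Interpolating on the sphere with fraction f = 0.24:
P = [sin((1−f)δ)·A + sin(fδ)·B] / sin δ = 0.7841·A + 0.2572·B in Cartesian coordinates,
giving P = (-0.0678, 0.2696, -0.9606), i.e. latitude -73.86°, longitude 104.11°.

-73.86°, 104.11°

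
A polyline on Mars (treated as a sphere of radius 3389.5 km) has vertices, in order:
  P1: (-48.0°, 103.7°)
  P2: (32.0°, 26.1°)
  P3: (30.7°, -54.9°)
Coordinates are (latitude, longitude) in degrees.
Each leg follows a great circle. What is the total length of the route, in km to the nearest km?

10244 km

Leg P1→P2: central angle 1.8462 rad, distance 6257.8 km.
Leg P2→P3: central angle 1.1760 rad, distance 3986.1 km.
Total: 6257.8 + 3986.1 ≈ 10244 km.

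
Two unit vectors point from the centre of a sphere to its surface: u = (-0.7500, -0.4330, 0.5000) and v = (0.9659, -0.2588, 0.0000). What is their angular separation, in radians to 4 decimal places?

2.2299 rad

u·v = -0.6124; |u| = 1.0000, |v| = 1.0000.
cos θ = (u·v)/(|u||v|) = -0.6124, so θ = 2.2299 rad.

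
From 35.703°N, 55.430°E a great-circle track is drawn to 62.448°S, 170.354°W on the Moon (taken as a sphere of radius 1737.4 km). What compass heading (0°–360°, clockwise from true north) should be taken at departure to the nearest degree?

148°

Δλ = 134.216° = 2.3425 rad.
y = sin Δλ · cos φ₂ = (0.7167)(0.4626) = 0.3315
x = cos φ₁ sin φ₂ − sin φ₁ cos φ₂ cos Δλ = (0.8121)(-0.8866) − (0.5836)(0.4626)(-0.6974) = -0.5317
θ = atan2(y, x) = 148.06°, so the bearing is 148°.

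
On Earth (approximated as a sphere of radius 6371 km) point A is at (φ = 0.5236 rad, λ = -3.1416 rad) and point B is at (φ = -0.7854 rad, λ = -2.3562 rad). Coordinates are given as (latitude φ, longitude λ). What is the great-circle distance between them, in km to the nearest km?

9501 km

With latitudes φ₁ = 30.000°, φ₂ = -45.000° and longitude difference Δλ = 45.000°:
cos c = sin φ₁ sin φ₂ + cos φ₁ cos φ₂ cos Δλ = (0.5000)(-0.7071) + (0.8660)(0.7071)(0.7071) = 0.07946,
so c = arccos(0.07946) = 1.49126 rad.
Distance = R·c = 6371 × 1.4913 ≈ 9501 km.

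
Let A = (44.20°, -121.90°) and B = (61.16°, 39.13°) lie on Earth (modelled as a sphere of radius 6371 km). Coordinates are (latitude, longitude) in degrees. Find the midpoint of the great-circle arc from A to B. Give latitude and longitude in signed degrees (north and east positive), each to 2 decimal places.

79.05°, -90.88°

Central angle δ = 1.2832 rad. Interpolating on the sphere with fraction f = 0.5:
P = [sin((1−f)δ)·A + sin(fδ)·B] / sin δ = 0.6241·A + 0.6241·B in Cartesian coordinates,
giving P = (-0.0029, -0.1899, 0.9818), i.e. latitude 79.05°, longitude -90.88°.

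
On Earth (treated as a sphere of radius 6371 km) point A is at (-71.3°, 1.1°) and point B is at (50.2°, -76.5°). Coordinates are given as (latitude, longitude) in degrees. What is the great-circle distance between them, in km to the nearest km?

With latitudes φ₁ = -71.300°, φ₂ = 50.200° and longitude difference Δλ = -77.600°:
cos c = sin φ₁ sin φ₂ + cos φ₁ cos φ₂ cos Δλ = (-0.9472)(0.7683) + (0.3206)(0.6401)(0.2147) = -0.68366,
so c = arccos(-0.68366) = 2.32356 rad.
Distance = R·c = 6371 × 2.3236 ≈ 14803 km.

14803 km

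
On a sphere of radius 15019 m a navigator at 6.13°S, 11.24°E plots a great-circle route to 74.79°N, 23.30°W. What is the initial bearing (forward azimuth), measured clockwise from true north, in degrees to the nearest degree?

351°

With φ₁ = -0.1070, φ₂ = 1.3053, Δλ = -0.6028 rad, the forward-azimuth formula gives
θ = atan2( sin Δλ cos φ₂ , cos φ₁ sin φ₂ − sin φ₁ cos φ₂ cos Δλ ) = atan2(-0.1488, 0.9825) = -8.61°.
Adding 360° brings this into [0°, 360°): 351°.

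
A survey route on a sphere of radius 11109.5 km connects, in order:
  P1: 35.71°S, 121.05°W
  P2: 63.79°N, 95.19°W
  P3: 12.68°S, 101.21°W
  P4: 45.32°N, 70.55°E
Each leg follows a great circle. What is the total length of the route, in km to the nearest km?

Leg P1→P2: central angle 1.7731 rad, distance 19698.6 km.
Leg P2→P3: central angle 1.3371 rad, distance 14854.5 km.
Leg P3→P4: central angle 2.5589 rad, distance 28428.3 km.
Total: 19698.6 + 14854.5 + 28428.3 ≈ 62981 km.

62981 km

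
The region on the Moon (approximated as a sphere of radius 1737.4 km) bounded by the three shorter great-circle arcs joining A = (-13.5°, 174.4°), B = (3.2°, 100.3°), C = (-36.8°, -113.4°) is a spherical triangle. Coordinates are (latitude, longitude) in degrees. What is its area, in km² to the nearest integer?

Side lengths (central angles): a = 2.3442, b = 1.1833, c = 1.3151 rad; semiperimeter s = 2.4213.
By l'Huilier's theorem, tan(E/4) = √[tan(s/2) tan((s−a)/2) tan((s−b)/2) tan((s−c)/2)], giving spherical excess E = 0.8365 rad.
Area = E·R² = 0.8365 × (1737.4)² ≈ 2525167 km².

2525167 km²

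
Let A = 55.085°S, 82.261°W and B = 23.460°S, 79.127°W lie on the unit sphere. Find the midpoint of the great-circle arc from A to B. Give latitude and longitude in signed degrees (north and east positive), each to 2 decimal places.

-39.28°, -80.33°

Central angle δ = 0.5535 rad. Interpolating on the sphere with fraction f = 0.5:
P = [sin((1−f)δ)·A + sin(fδ)·B] / sin δ = 0.5198·A + 0.5198·B in Cartesian coordinates,
giving P = (0.1300, -0.7630, -0.6331), i.e. latitude -39.28°, longitude -80.33°.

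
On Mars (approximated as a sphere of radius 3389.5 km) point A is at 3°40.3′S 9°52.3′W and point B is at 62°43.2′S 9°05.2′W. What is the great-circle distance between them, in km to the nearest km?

3493 km

Let φ₁ = -0.0641 rad, φ₂ = -1.0947 rad, and Δλ = 0.0137 rad.
Haversine: a = sin²(Δφ/2) + cos φ₁ cos φ₂ sin²(Δλ/2) = 0.2428 + (0.9979)(0.4583)(0.0000) = 0.24286.
Central angle c = 2·arcsin(√a) = 1.03064 rad.
Distance = R·c = 3389.5 × 1.0306 ≈ 3493 km.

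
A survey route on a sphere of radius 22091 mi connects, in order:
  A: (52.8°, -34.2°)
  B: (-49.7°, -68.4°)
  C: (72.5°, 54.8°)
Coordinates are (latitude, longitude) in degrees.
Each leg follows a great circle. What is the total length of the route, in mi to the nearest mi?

Leg A→B: central angle 1.8588 rad, distance 41063.2 mi.
Leg B→C: central angle 2.5569 rad, distance 56483.9 mi.
Total: 41063.2 + 56483.9 ≈ 97547 mi.

97547 mi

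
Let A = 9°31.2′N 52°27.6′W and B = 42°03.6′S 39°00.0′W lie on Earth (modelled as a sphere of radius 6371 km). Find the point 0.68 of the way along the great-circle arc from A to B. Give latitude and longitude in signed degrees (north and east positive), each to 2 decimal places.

Central angle δ = 0.9257 rad. Interpolating on the sphere with fraction f = 0.68:
P = [sin((1−f)δ)·A + sin(fδ)·B] / sin δ = 0.3653·A + 0.7368·B in Cartesian coordinates,
giving P = (0.6446, -0.6299, -0.4332), i.e. latitude -25.67°, longitude -44.34°.

-25.67°, -44.34°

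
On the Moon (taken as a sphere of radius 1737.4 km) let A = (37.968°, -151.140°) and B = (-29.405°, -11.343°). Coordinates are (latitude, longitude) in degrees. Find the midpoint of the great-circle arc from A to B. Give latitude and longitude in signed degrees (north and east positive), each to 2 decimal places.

The central angle between A and B is δ = 2.5438 rad.
With f = 0.5, the slerp weights are sin((1−f)δ)/sin δ = 1.6981 and sin(fδ)/sin δ = 1.6981.
Weighted sum of the unit vectors: (1.6981)·(-0.6904,-0.3805,0.6152) + (1.6981)·(0.8542,-0.1713,-0.4910) = (0.2780, -0.9371, 0.2110).
Converting back: φ = atan2(z, √(x²+y²)) = 12.18°, λ = atan2(y, x) = -73.48°.

12.18°, -73.48°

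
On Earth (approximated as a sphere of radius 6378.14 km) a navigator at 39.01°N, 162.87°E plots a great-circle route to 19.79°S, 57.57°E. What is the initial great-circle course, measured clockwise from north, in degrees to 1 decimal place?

263.3°

Δλ = -105.300° = -1.8378 rad.
y = sin Δλ · cos φ₂ = (-0.9646)(0.9409) = -0.9076
x = cos φ₁ sin φ₂ − sin φ₁ cos φ₂ cos Δλ = (0.7770)(-0.3386) − (0.6295)(0.9409)(-0.2639) = -0.1068
θ = atan2(y, x) = -96.71°; adding 360° gives 263.3°.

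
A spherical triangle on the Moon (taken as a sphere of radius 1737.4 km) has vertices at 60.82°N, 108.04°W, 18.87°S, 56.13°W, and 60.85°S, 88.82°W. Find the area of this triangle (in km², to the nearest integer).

Side lengths (central angles): a = 0.8361, b = 2.1392, c = 1.5686 rad; semiperimeter s = 2.2719.
By l'Huilier's theorem, tan(E/4) = √[tan(s/2) tan((s−a)/2) tan((s−b)/2) tan((s−c)/2)], giving spherical excess E = 0.8438 rad.
Area = E·R² = 0.8438 × (1737.4)² ≈ 2547174 km².

2547174 km²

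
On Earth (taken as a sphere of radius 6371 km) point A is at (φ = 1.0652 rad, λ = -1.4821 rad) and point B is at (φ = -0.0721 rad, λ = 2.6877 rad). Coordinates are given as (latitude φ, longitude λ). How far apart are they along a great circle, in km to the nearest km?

Let φ₁ = 1.0652 rad, φ₂ = -0.0721 rad, and Δλ = -2.1134 rad.
cos c = sin φ₁ sin φ₂ + cos φ₁ cos φ₂ cos Δλ = (0.8749)(-0.0720) + (0.4843)(0.9974)(-0.5164) = -0.31246,
so c = arccos(-0.31246) = 1.88858 rad.
Distance = R·c = 6371 × 1.8886 ≈ 12032 km.

12032 km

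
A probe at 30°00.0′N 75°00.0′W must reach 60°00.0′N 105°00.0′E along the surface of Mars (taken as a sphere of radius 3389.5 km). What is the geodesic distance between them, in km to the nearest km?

5324 km

In radians: φ₁ = 0.5236, φ₂ = 1.0472, Δλ = -180.000° = -3.1416 rad.
cos c = sin φ₁ sin φ₂ + cos φ₁ cos φ₂ cos Δλ = (0.5000)(0.8660) + (0.8660)(0.5000)(-1.0000) = -0.00000,
so c = arccos(-0.00000) = 1.57080 rad.
Distance = R·c = 3389.5 × 1.5708 ≈ 5324 km.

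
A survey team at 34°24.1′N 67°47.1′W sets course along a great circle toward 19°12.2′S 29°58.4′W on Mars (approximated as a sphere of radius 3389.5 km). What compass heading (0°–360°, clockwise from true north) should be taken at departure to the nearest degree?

140°

Δλ = 37.812° = 0.6599 rad.
y = sin Δλ · cos φ₂ = (0.6131)(0.9444) = 0.5790
x = cos φ₁ sin φ₂ − sin φ₁ cos φ₂ cos Δλ = (0.8251)(-0.3289) − (0.5650)(0.9444)(0.7900) = -0.6929
θ = atan2(y, x) = 140.12°, so the bearing is 140°.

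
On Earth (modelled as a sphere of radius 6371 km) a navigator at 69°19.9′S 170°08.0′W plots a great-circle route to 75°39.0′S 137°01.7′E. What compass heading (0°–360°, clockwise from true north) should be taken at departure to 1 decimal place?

224.4°

With φ₁ = -1.2101, φ₂ = -1.3203, Δλ = -0.9222 rad, the forward-azimuth formula gives
θ = atan2( sin Δλ cos φ₂ , cos φ₁ sin φ₂ − sin φ₁ cos φ₂ cos Δλ ) = atan2(-0.1975, -0.2019) = -135.62°.
Adding 360° brings this into [0°, 360°): 224.4°.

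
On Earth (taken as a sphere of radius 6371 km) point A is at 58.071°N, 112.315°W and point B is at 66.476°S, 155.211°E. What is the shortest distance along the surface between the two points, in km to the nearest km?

15782 km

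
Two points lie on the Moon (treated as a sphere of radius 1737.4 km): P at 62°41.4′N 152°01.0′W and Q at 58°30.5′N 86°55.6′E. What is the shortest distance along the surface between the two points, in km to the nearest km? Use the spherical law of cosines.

1536 km

With latitudes φ₁ = 62.690°, φ₂ = 58.508° and longitude difference Δλ = -121.057°:
cos c = sin φ₁ sin φ₂ + cos φ₁ cos φ₂ cos Δλ = (0.8885)(0.8527) + (0.4588)(0.5224)(-0.5159) = 0.63403,
so c = arccos(0.63403) = 0.88404 rad.
Distance = R·c = 1737.4 × 0.8840 ≈ 1536 km.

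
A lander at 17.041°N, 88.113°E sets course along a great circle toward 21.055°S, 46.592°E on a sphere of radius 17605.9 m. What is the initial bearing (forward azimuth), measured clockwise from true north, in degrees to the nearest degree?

228°

With φ₁ = 0.2974, φ₂ = -0.3675, Δλ = -0.7247 rad, the forward-azimuth formula gives
θ = atan2( sin Δλ cos φ₂ , cos φ₁ sin φ₂ − sin φ₁ cos φ₂ cos Δλ ) = atan2(-0.6186, -0.5483) = -131.55°.
Adding 360° brings this into [0°, 360°): 228°.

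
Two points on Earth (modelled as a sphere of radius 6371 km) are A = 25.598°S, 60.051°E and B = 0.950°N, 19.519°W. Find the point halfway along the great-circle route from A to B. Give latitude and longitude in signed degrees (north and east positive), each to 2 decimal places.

Central angle δ = 1.4141 rad. Interpolating on the sphere with fraction f = 0.5:
P = [sin((1−f)δ)·A + sin(fδ)·B] / sin δ = 0.6576·A + 0.6576·B in Cartesian coordinates,
giving P = (0.9159, 0.2942, -0.2732), i.e. latitude -15.86°, longitude 17.81°.

-15.86°, 17.81°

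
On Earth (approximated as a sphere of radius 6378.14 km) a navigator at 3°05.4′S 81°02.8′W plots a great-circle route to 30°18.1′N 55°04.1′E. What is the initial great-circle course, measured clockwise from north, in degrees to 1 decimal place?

51.8°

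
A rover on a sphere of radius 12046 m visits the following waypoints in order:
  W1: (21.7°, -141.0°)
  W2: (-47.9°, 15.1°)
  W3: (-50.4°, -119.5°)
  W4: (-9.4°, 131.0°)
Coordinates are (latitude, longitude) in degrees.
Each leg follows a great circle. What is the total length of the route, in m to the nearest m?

66565 m

Leg W1→W2: central angle 2.5752 rad, distance 31020.9 m.
Leg W2→W3: central angle 1.2957 rad, distance 15608.0 m.
Leg W3→W4: central angle 1.6550 rad, distance 19935.8 m.
Total: 31020.9 + 15608.0 + 19935.8 ≈ 66565 m.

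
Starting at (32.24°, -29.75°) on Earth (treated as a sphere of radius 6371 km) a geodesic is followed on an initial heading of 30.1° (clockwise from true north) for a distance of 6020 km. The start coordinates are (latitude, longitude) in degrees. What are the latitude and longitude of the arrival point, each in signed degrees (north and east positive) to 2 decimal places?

Angular distance δ = d/R = 6020/6371 = 0.94491 rad; initial bearing θ = 0.5253 rad.
sin φ₂ = sin φ₁ cos δ + cos φ₁ sin δ cos θ = (0.5335)(0.5858) + (0.8458)(0.8104)(0.8652) = 0.9056, so φ₂ = 64.90°.
Δλ = atan2(sin θ sin δ cos φ₁, cos δ − sin φ₁ sin φ₂) = atan2(0.3438, 0.1027) = 73.363°.
λ₂ = -29.750° + 73.363° = 43.61°.

64.90°, 43.61°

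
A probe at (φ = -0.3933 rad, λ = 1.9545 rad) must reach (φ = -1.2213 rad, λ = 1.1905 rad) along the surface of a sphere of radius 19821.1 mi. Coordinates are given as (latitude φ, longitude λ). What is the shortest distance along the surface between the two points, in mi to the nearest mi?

With latitudes φ₁ = -22.534°, φ₂ = -69.975° and longitude difference Δλ = -43.774°:
Haversine: a = sin²(Δφ/2) + cos φ₁ cos φ₂ sin²(Δλ/2) = 0.1618 + (0.9236)(0.3424)(0.1390) = 0.20578.
Central angle c = 2·arcsin(√a) = 0.94166 rad.
Distance = R·c = 19821.1 × 0.9417 ≈ 18665 mi.

18665 mi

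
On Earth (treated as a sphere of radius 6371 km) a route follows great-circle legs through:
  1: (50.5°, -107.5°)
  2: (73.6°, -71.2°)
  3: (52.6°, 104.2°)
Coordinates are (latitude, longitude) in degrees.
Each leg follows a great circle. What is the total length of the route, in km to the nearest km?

9064 km

Leg 1→2: central angle 0.4844 rad, distance 3085.9 km.
Leg 2→3: central angle 0.9383 rad, distance 5977.9 km.
Total: 3085.9 + 5977.9 ≈ 9064 km.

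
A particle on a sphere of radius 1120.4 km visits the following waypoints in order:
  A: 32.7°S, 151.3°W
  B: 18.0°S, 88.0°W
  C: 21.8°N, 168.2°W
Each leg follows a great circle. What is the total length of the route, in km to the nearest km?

2859 km

Leg A→B: central angle 1.0163 rad, distance 1138.6 km.
Leg B→C: central angle 1.5352 rad, distance 1720.1 km.
Total: 1138.6 + 1720.1 ≈ 2859 km.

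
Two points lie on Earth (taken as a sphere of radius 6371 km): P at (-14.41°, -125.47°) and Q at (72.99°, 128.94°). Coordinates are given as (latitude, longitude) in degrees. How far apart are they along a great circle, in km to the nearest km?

In radians: φ₁ = -0.2515, φ₂ = 1.2739, Δλ = -105.590° = -1.8429 rad.
cos c = sin φ₁ sin φ₂ + cos φ₁ cos φ₂ cos Δλ = (-0.2489)(0.9563) + (0.9685)(0.2925)(-0.2688) = -0.31412,
so c = arccos(-0.31412) = 1.89032 rad.
Distance = R·c = 6371 × 1.8903 ≈ 12043 km.

12043 km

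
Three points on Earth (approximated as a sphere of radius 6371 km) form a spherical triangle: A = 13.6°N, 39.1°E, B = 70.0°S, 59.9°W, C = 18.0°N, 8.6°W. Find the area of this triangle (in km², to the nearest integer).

Side lengths (central angles): a = 1.6579, b = 0.8027, c = 1.8473 rad; semiperimeter s = 2.1539.
By l'Huilier's theorem, tan(E/4) = √[tan(s/2) tan((s−a)/2) tan((s−b)/2) tan((s−c)/2)], giving spherical excess E = 0.9474 rad.
Area = E·R² = 0.9474 × (6371)² ≈ 38453409 km².

38453409 km²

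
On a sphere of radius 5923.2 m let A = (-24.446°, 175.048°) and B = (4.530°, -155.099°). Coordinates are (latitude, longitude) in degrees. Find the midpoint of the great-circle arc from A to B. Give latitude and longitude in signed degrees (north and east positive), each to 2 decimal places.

-10.30°, -169.33°

The central angle between A and B is δ = 0.7161 rad.
With f = 0.5, the slerp weights are sin((1−f)δ)/sin δ = 0.5339 and sin(fδ)/sin δ = 0.5339.
Weighted sum of the unit vectors: (0.5339)·(-0.9070,0.0786,-0.4138) + (0.5339)·(-0.9042,-0.4197,0.0790) = (-0.9669, -0.1821, -0.1788).
Converting back: φ = atan2(z, √(x²+y²)) = -10.30°, λ = atan2(y, x) = -169.33°.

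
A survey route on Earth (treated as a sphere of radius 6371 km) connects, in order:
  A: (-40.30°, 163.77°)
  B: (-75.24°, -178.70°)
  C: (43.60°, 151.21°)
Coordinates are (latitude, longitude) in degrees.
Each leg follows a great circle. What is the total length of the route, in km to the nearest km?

Leg A→B: central angle 0.6254 rad, distance 3984.4 km.
Leg B→C: central angle 2.1028 rad, distance 13396.7 km.
Total: 3984.4 + 13396.7 ≈ 17381 km.

17381 km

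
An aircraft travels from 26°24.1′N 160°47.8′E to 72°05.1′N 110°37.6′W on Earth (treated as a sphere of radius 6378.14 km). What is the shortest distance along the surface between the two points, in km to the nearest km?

7184 km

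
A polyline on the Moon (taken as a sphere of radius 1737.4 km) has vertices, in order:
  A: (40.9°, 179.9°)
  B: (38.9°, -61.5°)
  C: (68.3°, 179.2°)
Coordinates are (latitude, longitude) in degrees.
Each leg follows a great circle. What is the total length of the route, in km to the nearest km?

4436 km

Leg A→B: central angle 1.4409 rad, distance 2503.4 km.
Leg B→C: central angle 1.1123 rad, distance 1932.4 km.
Total: 2503.4 + 1932.4 ≈ 4436 km.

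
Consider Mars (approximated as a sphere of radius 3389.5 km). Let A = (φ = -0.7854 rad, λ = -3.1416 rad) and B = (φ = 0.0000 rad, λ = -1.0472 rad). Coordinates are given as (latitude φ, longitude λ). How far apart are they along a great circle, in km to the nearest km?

With latitudes φ₁ = -45.000°, φ₂ = 0.000° and longitude difference Δλ = 120.000°:
Haversine: a = sin²(Δφ/2) + cos φ₁ cos φ₂ sin²(Δλ/2) = 0.1464 + (0.7071)(1.0000)(0.7500) = 0.67678.
Central angle c = 2·arcsin(√a) = 1.93217 rad.
Distance = R·c = 3389.5 × 1.9322 ≈ 6549 km.

6549 km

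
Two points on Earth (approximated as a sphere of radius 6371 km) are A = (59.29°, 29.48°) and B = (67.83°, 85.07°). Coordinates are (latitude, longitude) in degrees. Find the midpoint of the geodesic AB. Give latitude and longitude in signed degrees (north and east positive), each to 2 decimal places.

66.19°, 52.75°

The central angle between A and B is δ = 0.4392 rad.
With f = 0.5, the slerp weights are sin((1−f)δ)/sin δ = 0.5123 and sin(fδ)/sin δ = 0.5123.
Weighted sum of the unit vectors: (0.5123)·(0.4446,0.2513,0.8598) + (0.5123)·(0.0324,0.3760,0.9261) = (0.2444, 0.3214, 0.9149).
Converting back: φ = atan2(z, √(x²+y²)) = 66.19°, λ = atan2(y, x) = 52.75°.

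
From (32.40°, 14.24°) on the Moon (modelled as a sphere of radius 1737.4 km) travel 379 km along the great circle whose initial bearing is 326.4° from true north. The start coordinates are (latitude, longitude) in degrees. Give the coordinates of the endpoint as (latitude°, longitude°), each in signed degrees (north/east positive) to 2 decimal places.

Angular distance δ = d/R = 379/1737.4 = 0.21814 rad; initial bearing θ = 5.6968 rad.
sin φ₂ = sin φ₁ cos δ + cos φ₁ sin δ cos θ = (0.5358)(0.9763) + (0.8443)(0.2164)(0.8329) = 0.6753, so φ₂ = 42.48°.
Δλ = atan2(sin θ sin δ cos φ₁, cos δ − sin φ₁ sin φ₂) = atan2(-0.1011, 0.6144) = -9.345°.
λ₂ = 14.240° − 9.345° = 4.89°.

42.48°, 4.89°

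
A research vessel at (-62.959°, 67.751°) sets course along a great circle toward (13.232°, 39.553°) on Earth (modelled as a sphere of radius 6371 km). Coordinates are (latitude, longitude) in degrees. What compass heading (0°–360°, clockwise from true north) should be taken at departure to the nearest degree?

With φ₁ = -1.0988, φ₂ = 0.2309, Δλ = -0.4921 rad, the forward-azimuth formula gives
θ = atan2( sin Δλ cos φ₂ , cos φ₁ sin φ₂ − sin φ₁ cos φ₂ cos Δλ ) = atan2(-0.4600, 0.8682) = -27.91°.
Adding 360° brings this into [0°, 360°): 332°.

332°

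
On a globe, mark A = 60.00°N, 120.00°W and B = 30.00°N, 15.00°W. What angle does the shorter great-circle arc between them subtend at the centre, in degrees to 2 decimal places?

With latitudes φ₁ = 60.000°, φ₂ = 30.000° and longitude difference Δλ = 105.000°:
cos c = sin φ₁ sin φ₂ + cos φ₁ cos φ₂ cos Δλ = (0.8660)(0.5000) + (0.5000)(0.8660)(-0.2588) = 0.32094,
so c = arccos(0.32094) = 1.24407 rad.
So the angular separation is 71.28°.

71.28°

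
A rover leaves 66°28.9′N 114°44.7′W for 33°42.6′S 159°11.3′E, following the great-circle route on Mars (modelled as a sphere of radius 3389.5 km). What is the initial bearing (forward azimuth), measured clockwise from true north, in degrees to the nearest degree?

Δλ = -86.067° = -1.5021 rad.
y = sin Δλ · cos φ₂ = (-0.9976)(0.8319) = -0.8299
x = cos φ₁ sin φ₂ − sin φ₁ cos φ₂ cos Δλ = (0.3990)(-0.5550) − (0.9169)(0.8319)(0.0686) = -0.2738
θ = atan2(y, x) = -108.26°; adding 360° gives 252°.

252°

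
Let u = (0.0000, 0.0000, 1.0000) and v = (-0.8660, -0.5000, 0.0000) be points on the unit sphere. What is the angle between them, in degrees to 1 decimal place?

90.0°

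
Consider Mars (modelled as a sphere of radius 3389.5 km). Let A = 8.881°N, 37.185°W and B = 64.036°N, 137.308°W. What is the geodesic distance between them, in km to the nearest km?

5111 km

With latitudes φ₁ = 8.881°, φ₂ = 64.036° and longitude difference Δλ = -100.123°:
Haversine: a = sin²(Δφ/2) + cos φ₁ cos φ₂ sin²(Δλ/2) = 0.2143 + (0.9880)(0.4378)(0.5879) = 0.46861.
Central angle c = 2·arcsin(√a) = 1.50798 rad.
Distance = R·c = 3389.5 × 1.5080 ≈ 5111 km.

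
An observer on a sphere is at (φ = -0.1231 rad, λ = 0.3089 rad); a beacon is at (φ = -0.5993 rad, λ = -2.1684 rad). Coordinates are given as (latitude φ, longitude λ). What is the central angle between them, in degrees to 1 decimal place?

125.2°

With latitudes φ₁ = -7.053°, φ₂ = -34.337° and longitude difference Δλ = -141.939°:
Haversine: a = sin²(Δφ/2) + cos φ₁ cos φ₂ sin²(Δλ/2) = 0.0556 + (0.9924)(0.8257)(0.8937) = 0.78798.
Central angle c = 2·arcsin(√a) = 2.18458 rad.
So the angular separation is 125.2°.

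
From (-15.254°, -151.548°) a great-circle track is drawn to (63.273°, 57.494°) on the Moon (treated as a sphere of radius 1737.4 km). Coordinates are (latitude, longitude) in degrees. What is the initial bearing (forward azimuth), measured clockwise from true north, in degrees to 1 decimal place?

343.9°

Δλ = -150.958° = -2.6347 rad.
y = sin Δλ · cos φ₂ = (-0.4855)(0.4497) = -0.2183
x = cos φ₁ sin φ₂ − sin φ₁ cos φ₂ cos Δλ = (0.9648)(0.8932) − (-0.2631)(0.4497)(-0.8743) = 0.7582
θ = atan2(y, x) = -16.06°; adding 360° gives 343.9°.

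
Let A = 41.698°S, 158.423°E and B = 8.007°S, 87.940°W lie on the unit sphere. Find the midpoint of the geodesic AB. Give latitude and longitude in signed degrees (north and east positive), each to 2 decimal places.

Central angle δ = 1.7760 rad. Interpolating on the sphere with fraction f = 0.5:
P = [sin((1−f)δ)·A + sin(fδ)·B] / sin δ = 0.7924·A + 0.7924·B in Cartesian coordinates,
giving P = (-0.5220, -0.5666, -0.6375), i.e. latitude -39.61°, longitude -132.65°.

-39.61°, -132.65°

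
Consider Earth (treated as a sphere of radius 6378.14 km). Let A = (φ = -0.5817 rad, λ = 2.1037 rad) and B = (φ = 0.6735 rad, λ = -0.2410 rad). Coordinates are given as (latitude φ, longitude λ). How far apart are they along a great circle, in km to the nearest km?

15924 km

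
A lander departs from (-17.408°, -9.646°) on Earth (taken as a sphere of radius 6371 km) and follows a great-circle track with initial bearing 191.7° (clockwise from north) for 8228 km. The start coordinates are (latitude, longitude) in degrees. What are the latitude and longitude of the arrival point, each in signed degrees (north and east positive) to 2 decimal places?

-78.71°, -105.08°

Angular distance δ = d/R = 8228/6371 = 1.29148 rad; initial bearing θ = 3.3458 rad.
sin φ₂ = sin φ₁ cos δ + cos φ₁ sin δ cos θ = (-0.2992)(0.2757) + (0.9542)(0.9612)(-0.9792) = -0.9806, so φ₂ = -78.71°.
Δλ = atan2(sin θ sin δ cos φ₁, cos δ − sin φ₁ sin φ₂) = atan2(-0.1860, -0.0177) = -95.430°.
λ₂ = -9.646° − 95.430° = -105.08°.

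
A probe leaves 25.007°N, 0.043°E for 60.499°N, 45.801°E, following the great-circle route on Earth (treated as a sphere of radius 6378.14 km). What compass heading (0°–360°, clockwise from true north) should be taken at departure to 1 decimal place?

With φ₁ = 0.4365, φ₂ = 1.0559, Δλ = 0.7986 rad, the forward-azimuth formula gives
θ = atan2( sin Δλ cos φ₂ , cos φ₁ sin φ₂ − sin φ₁ cos φ₂ cos Δλ ) = atan2(0.3528, 0.6435) = 28.73°.
So the initial bearing is 28.7°.

28.7°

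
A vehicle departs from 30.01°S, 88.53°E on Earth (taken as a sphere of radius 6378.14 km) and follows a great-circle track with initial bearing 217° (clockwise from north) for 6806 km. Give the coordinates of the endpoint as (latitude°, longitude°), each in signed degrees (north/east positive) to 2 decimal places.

-57.90°, 5.90°

Angular distance δ = d/R = 6806/6378.14 = 1.06708 rad; initial bearing θ = 3.7874 rad.
sin φ₂ = sin φ₁ cos δ + cos φ₁ sin δ cos θ = (-0.5002)(0.4827) + (0.8659)(0.8758)(-0.7986) = -0.8471, so φ₂ = -57.90°.
Δλ = atan2(sin θ sin δ cos φ₁, cos δ − sin φ₁ sin φ₂) = atan2(-0.4564, 0.0590) = -82.633°.
λ₂ = 88.530° − 82.633° = 5.90°.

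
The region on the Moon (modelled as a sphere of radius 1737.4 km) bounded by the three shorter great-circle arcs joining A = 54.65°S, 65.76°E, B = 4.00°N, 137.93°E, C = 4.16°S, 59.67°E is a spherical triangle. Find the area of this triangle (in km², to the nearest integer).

2240574 km²

Side lengths (central angles): a = 1.3721, b = 0.8854, c = 1.4507 rad; semiperimeter s = 1.8541.
By l'Huilier's theorem, tan(E/4) = √[tan(s/2) tan((s−a)/2) tan((s−b)/2) tan((s−c)/2)], giving spherical excess E = 0.7423 rad.
Area = E·R² = 0.7423 × (1737.4)² ≈ 2240574 km².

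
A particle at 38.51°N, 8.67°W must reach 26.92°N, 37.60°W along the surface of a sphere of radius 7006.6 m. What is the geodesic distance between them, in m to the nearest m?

In radians: φ₁ = 0.6721, φ₂ = 0.4698, Δλ = -28.930° = -0.5049 rad.
cos c = sin φ₁ sin φ₂ + cos φ₁ cos φ₂ cos Δλ = (0.6227)(0.4527) + (0.7825)(0.8916)(0.8752) = 0.89254,
so c = arccos(0.89254) = 0.46784 rad.
Distance = R·c = 7006.6 × 0.4678 ≈ 3278 m.

3278 m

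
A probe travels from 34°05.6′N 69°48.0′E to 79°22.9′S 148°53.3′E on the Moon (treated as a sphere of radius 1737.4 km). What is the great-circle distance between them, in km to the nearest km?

3683 km

With latitudes φ₁ = 34.093°, φ₂ = -79.382° and longitude difference Δλ = 79.088°:
cos c = sin φ₁ sin φ₂ + cos φ₁ cos φ₂ cos Δλ = (0.5605)(-0.9829) + (0.8281)(0.1843)(0.1893) = -0.52206,
so c = arccos(-0.52206) = 2.12006 rad.
Distance = R·c = 1737.4 × 2.1201 ≈ 3683 km.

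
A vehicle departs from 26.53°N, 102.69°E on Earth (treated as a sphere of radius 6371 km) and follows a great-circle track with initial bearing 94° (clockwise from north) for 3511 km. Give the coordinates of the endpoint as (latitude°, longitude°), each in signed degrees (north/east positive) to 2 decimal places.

20.36°, 136.55°

Angular distance δ = d/R = 3511/6371 = 0.55109 rad; initial bearing θ = 1.6406 rad.
sin φ₂ = sin φ₁ cos δ + cos φ₁ sin δ cos θ = (0.4467)(0.8520) + (0.8947)(0.5236)(-0.0698) = 0.3479, so φ₂ = 20.36°.
Δλ = atan2(sin θ sin δ cos φ₁, cos δ − sin φ₁ sin φ₂) = atan2(0.4673, 0.6966) = 33.858°.
λ₂ = 102.690° + 33.858° = 136.55°.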